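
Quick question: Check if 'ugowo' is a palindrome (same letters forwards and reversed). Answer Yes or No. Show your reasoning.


Forward: 'ugowo'
Reversed: 'owogu'
They differ.

No


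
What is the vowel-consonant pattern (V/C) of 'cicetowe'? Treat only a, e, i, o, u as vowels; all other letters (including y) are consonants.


Letter mapping: c = C, i = V, c = C, e = V, t = C, o = V, w = C, e = V.

CVCVCVCV


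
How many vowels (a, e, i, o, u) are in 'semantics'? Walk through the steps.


Vowels in 'semantics': e, a, i = 3 vowels.

3


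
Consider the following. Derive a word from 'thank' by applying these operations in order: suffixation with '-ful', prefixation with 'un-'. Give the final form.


Step 1: Add suffix '-ful' to 'thank' = 'thankful'
Step 2: Add prefix 'un-' to 'thankful' = 'unthankful'

unthankful


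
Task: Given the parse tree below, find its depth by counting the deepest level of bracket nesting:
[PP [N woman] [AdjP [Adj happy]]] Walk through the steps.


Count bracket nesting levels:
'[' at pos 0: depth = 1
'[' at pos 4: depth = 2
'[' at pos 14: depth = 2
'[' at pos 20: depth = 3
Maximum depth reached: 3

3


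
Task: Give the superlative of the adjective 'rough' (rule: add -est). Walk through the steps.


Apply superlative formation (add -est): 'rough' -> 'roughest'.

roughest


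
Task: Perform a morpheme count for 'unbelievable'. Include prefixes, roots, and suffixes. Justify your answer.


Decomposition: un- (prefix) + believe (root) + -able (suffix) = 3 morpheme(s)

3 morphemes


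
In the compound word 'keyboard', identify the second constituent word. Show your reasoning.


Split 'keyboard' into 'key' + 'board'. The second part is 'board'.

board


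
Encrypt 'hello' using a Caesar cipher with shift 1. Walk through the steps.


Shift each letter by 1: h -> i, e -> f, l -> m, l -> m, o -> p. Result: 'ifmmp'.

ifmmp


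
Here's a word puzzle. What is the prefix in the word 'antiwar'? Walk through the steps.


The word 'antiwar' = 'anti' (prefix) + 'war' (root). The prefix is 'anti'.

anti


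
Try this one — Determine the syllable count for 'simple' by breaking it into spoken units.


Break 'simple' into syllables: sim-ple -> sim | ple = 2 syllables

2 syllables


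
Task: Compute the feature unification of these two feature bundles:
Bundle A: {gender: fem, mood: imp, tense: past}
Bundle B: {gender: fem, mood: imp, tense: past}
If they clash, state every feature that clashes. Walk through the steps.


Compare features:
gender: A=fem vs B=fem -> unified: fem
mood: A=imp vs B=imp -> unified: imp
tense: A=past vs B=past -> unified: past
No clashes found.

Unified: {gender: fem, mood: imp, tense: past}


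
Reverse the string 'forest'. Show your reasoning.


Reverse 'forest' character by character: 'tserof'.

tserof


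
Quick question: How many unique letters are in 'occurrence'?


Unique letters in 'occurrence': {c, e, n, o, r, u} = 6 distinct letters.

6


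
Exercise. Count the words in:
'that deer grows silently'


Split into words: that | deer | grows | silently = 4 words.

4


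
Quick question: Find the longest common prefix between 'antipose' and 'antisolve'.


Compare from the start: 4 characters match: 'anti'. Mismatch at position 5: 'p' vs 's'.

anti


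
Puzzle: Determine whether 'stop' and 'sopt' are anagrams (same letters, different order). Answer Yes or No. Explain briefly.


Sorted letters of 'stop': 'opst'
Sorted letters of 'sopt': 'opst'
They match.

Yes


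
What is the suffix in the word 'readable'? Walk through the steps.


The word 'readable' = 'read' (root) + '-able' (suffix). The suffix is '-able'.

able


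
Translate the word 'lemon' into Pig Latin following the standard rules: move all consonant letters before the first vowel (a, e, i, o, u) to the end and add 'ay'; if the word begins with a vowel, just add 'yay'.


'lemon': move consonant cluster 'l' to end and add 'ay': 'emonlay'.

emonlay


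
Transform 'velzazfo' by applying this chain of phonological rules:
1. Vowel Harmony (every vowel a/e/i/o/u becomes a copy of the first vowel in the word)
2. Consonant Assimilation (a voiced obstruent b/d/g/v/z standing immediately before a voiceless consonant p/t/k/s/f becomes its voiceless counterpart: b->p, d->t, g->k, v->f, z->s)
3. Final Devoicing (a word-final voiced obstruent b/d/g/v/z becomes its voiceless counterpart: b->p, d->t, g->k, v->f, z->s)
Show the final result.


Starting form: 'velzazfo'
Rule 1: Vowel Harmony: all vowels become 'e' (matching first vowel). 'velzazfo' -> 'velzezfe'
Rule 2: Consonant Assimilation: voiced obstruent before voiceless consonant becomes voiceless ('zf' -> 'sf'). 'velzezfe' -> 'velzesfe'
Rule 3: Final Devoicing: the word ends in the vowel 'e', not a consonant. No change.
Final form: 'velzesfe'

velzesfe


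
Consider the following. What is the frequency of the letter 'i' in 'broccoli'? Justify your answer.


Letter 'i' in 'broccoli': found at position(s) 8 = 1 occurrence(s).

1


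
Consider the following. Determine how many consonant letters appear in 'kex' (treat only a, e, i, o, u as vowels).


Consonants in 'kex': k, x = 2 consonants.

2


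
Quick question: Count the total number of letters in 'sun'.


Spell out 'sun' and number each letter: s(1), u(2), n(3). Total: 3 letters.

3


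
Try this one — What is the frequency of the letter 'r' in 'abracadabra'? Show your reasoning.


Letter 'r' in 'abracadabra': found at position(s) 3, 10 = 2 occurrence(s).

2


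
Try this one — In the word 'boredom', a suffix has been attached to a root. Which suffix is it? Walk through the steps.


The word 'boredom' = 'bore' (root) + '-dom' (suffix). The suffix is '-dom'.

dom


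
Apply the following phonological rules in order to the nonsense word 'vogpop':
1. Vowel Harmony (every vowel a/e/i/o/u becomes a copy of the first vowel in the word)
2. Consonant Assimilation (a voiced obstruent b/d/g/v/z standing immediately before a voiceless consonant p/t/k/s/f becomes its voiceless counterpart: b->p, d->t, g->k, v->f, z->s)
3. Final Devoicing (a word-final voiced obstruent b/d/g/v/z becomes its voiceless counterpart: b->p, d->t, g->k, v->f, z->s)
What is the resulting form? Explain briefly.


Starting form: 'vogpop'
Rule 1: Vowel Harmony: all vowels already match. No change.
Rule 2: Consonant Assimilation: voiced obstruent before voiceless consonant becomes voiceless ('gp' -> 'kp'). 'vogpop' -> 'vokpop'
Rule 3: Final Devoicing: final consonant 'p' is not one of the voiced obstruents b/d/g/v/z. No change.
Final form: 'vokpop'

vokpop


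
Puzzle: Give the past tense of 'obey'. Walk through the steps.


Apply rule: Add -ed. 'obey' becomes 'obeyed'.

obeyed


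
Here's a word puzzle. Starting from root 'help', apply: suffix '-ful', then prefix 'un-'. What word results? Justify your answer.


Step 1: Add suffix '-ful' to 'help' = 'helpful'
Step 2: Add prefix 'un-' to 'helpful' = 'unhelpful'

unhelpful


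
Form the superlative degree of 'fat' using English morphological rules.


Apply superlative formation (double final consonant, add -est): 'fat' -> 'fattest'.

fattest


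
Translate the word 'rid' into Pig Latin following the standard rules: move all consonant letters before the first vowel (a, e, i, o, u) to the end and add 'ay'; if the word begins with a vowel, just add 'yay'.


'rid': move consonant cluster 'r' to end and add 'ay': 'idray'.

idray


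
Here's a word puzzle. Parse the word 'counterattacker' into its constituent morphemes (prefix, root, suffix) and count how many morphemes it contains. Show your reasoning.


Step 1: Identify prefix: 'counter' (meaning: against)
Step 2: Identify root: 'attack'
Step 3: Identify suffix(es): 'er'
Decomposition: counter- (prefix: against) + attack (root) + -er (suffix: one who)
Total morphemes: 3

3 morphemes (counter- (prefix: against) + attack (root) + -er (suffix: one who))


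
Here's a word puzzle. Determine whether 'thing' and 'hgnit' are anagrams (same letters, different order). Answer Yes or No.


Sorted letters of 'thing': 'ghint'
Sorted letters of 'hgnit': 'ghint'
They match.

Yes


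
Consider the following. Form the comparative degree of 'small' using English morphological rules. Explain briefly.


Apply comparative formation (add -er): 'small' -> 'smaller'.

smaller


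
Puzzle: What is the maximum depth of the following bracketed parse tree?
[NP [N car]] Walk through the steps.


Count bracket nesting levels:
'[' at pos 0: depth = 1
'[' at pos 4: depth = 2
Maximum depth reached: 2

2


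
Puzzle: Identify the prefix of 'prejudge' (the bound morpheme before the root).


The word 'prejudge' = 'pre' (prefix) + 'judge' (root). The prefix is 'pre'.

pre


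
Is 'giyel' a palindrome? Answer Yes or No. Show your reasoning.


Forward: 'giyel'
Reversed: 'leyig'
They differ.

No


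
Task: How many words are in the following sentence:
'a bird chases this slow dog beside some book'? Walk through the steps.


Split into words: a | bird | chases | this | slow | dog | beside | some | book = 9 words.

9


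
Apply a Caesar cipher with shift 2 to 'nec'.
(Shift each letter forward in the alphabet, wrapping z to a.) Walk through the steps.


Shift each letter by 2: n -> p, e -> g, c -> e. Result: 'pge'.

pge


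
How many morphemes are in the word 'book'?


Decomposition: book (free morpheme) = 1 morpheme(s)

1 morphemes


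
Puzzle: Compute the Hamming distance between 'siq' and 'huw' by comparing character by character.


Alignment:
Position 1: 's' vs 'h' = DIFFER
Position 2: 'i' vs 'u' = DIFFER
Position 3: 'q' vs 'w' = DIFFER
Total differences: 3

3


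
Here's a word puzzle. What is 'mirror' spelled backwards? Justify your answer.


Reverse 'mirror' character by character: 'rorrim'.

rorrim


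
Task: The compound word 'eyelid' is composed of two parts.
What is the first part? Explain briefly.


Split 'eyelid' into 'eye' + 'lid'. The first part is 'eye'.

eye


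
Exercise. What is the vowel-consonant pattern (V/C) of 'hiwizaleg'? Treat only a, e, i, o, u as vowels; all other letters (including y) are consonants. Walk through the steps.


Letter mapping: h = C, i = V, w = C, i = V, z = C, a = V, l = C, e = V, g = C.

CVCVCVCVC


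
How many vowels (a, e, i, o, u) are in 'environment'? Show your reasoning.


Vowels in 'environment': e, i, o, e = 4 vowels.

4


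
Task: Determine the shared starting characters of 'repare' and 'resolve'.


Compare from the start: 2 characters match: 're'. Mismatch at position 3: 'p' vs 's'.

re


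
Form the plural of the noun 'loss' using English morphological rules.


Apply rule: Add -es (sibilant/fricative ending). 'loss' becomes 'losses'.

losses


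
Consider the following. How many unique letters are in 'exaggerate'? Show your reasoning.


Unique letters in 'exaggerate': {a, e, g, r, t, x} = 6 distinct letters.

6


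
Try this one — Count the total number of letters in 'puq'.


Spell out 'puq' and number each letter: p(1), u(2), q(3). Total: 3 letters.

3


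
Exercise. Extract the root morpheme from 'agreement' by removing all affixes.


Remove suffix '-ment' from 'agreement' to get root 'agree'.

agree


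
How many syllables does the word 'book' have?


Break 'book' into syllables: book -> book = 1 syllable

1 syllable


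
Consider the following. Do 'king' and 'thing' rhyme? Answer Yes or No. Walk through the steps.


Rime (stressed vowel + following sounds) of 'king': -ing = /ɪŋ/
Rime of 'thing': -ing = /ɪŋ/
/ɪŋ/ and /ɪŋ/ are the same ending sound, so the words rhyme.

Yes


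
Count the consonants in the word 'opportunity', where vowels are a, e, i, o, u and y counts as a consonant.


Consonants in 'opportunity': p, p, r, t, n, t, y = 7 consonants.

7


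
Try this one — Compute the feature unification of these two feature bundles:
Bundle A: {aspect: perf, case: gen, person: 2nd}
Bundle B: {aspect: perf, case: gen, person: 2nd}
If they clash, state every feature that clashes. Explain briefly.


Compare features:
aspect: A=perf vs B=perf -> unified: perf
case: A=gen vs B=gen -> unified: gen
person: A=2nd vs B=2nd -> unified: 2nd
No clashes found.

Unified: {aspect: perf, case: gen, person: 2nd}


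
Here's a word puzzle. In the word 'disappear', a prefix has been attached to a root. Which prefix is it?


The word 'disappear' = 'dis' (prefix) + 'appear' (root). The prefix is 'dis'.

dis


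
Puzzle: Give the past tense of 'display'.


Apply rule: Add -ed. 'display' becomes 'displayed'.

displayed


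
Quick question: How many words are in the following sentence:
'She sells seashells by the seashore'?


Split into words: She | sells | seashells | by | the | seashore = 6 words.

6


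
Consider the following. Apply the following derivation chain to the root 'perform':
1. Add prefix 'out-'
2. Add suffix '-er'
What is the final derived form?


Step 1: Add prefix 'out-' to 'perform' = 'outperform'
Step 2: Add suffix '-er' to 'outperform' = 'outperformer'

outperformer


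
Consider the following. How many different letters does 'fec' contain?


Unique letters in 'fec': {c, e, f} = 3 distinct letters.

3


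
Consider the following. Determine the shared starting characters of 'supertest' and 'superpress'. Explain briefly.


Compare from the start: 5 characters match: 'super'. Mismatch at position 6: 't' vs 'p'.

super


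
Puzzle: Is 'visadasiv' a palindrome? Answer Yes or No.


Forward: 'visadasiv'
Reversed: 'visadasiv'
They are identical.

Yes


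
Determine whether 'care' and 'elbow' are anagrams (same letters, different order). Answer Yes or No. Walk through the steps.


Sorted letters of 'care': 'acer'
Sorted letters of 'elbow': 'below'
They do not match.

No


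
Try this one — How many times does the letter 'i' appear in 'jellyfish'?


Letter 'i' in 'jellyfish': found at position(s) 7 = 1 occurrence(s).

1


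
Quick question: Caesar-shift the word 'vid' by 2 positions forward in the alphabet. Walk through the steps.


Shift each letter by 2: v -> x, i -> k, d -> f. Result: 'xkf'.

xkf


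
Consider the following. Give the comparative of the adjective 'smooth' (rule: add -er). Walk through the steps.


Apply comparative formation (add -er): 'smooth' -> 'smoother'.

smoother


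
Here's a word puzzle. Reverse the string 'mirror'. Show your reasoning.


Reverse 'mirror' character by character: 'rorrim'.

rorrim


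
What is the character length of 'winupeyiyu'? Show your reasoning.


Spell out 'winupeyiyu' and number each letter: w(1), i(2), n(3), u(4), p(5), e(6), y(7), i(8), y(9), u(10). Total: 10 letters.

10


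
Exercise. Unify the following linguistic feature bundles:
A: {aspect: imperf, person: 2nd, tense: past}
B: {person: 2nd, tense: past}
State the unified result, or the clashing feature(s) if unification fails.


Compare features:
aspect: A=imperf vs B=_ -> unified: imperf
person: A=2nd vs B=2nd -> unified: 2nd
tense: A=past vs B=past -> unified: past
No clashes found.

Unified: {aspect: imperf, person: 2nd, tense: past}


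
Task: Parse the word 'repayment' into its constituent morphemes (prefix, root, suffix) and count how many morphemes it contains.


Step 1: Identify prefix: 're' (meaning: again)
Step 2: Identify root: 'pay'
Step 3: Identify suffix(es): 'ment'
Decomposition: re- (prefix: again) + pay (root) + -ment (suffix: action/result)
Total morphemes: 3

3 morphemes (re- (prefix: again) + pay (root) + -ment (suffix: action/result))


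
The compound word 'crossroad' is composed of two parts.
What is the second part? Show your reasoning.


Split 'crossroad' into 'cross' + 'road'. The second part is 'road'.

road


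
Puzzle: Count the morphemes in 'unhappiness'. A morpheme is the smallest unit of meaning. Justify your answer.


Decomposition: un- (prefix) + happy (root) + -ness (suffix) = 3 morpheme(s)

3 morphemes


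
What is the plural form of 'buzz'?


Apply rule: Add -es (sibilant/fricative ending). 'buzz' becomes 'buzzes'.

buzzes


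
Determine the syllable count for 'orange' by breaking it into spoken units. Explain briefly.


Break 'orange' into syllables: or-ange -> or | ange = 2 syllables

2 syllables


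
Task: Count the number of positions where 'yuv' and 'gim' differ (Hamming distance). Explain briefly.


Alignment:
Position 1: 'y' vs 'g' = DIFFER
Position 2: 'u' vs 'i' = DIFFER
Position 3: 'v' vs 'm' = DIFFER
Total differences: 3

3


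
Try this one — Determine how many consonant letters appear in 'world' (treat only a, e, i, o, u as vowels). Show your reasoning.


Consonants in 'world': w, r, l, d = 4 consonants.

4


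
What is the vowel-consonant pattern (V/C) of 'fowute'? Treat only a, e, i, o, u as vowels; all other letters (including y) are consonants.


Letter mapping: f = C, o = V, w = C, u = V, t = C, e = V.

CVCVCV


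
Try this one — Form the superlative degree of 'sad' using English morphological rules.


Apply superlative formation (double final consonant, add -est): 'sad' -> 'saddest'.

saddest


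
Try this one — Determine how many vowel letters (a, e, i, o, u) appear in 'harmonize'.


Vowels in 'harmonize': a, o, i, e = 4 vowels.

4


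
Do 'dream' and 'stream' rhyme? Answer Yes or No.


Rime (stressed vowel + following sounds) of 'dream': -eam = /iːm/
Rime of 'stream': -eam = /iːm/
/iːm/ and /iːm/ are the same ending sound, so the words rhyme.

Yes


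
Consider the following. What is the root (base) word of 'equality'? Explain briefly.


Remove suffix '-ity' from 'equality' to get root 'equal'.

equal


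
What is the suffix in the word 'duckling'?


The word 'duckling' = 'duck' (root) + '-ling' (suffix). The suffix is '-ling'.

ling


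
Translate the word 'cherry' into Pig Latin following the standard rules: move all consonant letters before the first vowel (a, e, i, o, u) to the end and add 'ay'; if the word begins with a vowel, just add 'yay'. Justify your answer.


'cherry': move consonant cluster 'ch' to end and add 'ay': 'errychay'.

errychay


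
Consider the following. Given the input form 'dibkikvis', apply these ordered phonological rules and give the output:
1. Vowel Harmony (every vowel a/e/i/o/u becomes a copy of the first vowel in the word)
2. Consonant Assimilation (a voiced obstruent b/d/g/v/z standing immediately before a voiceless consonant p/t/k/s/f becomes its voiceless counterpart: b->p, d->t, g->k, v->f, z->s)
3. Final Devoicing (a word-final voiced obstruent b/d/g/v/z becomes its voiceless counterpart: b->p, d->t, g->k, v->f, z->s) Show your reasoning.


Starting form: 'dibkikvis'
Rule 1: Vowel Harmony: all vowels already match. No change.
Rule 2: Consonant Assimilation: voiced obstruent before voiceless consonant becomes voiceless ('bk' -> 'pk'). 'dibkikvis' -> 'dipkikvis'
Rule 3: Final Devoicing: final consonant 's' is not one of the voiced obstruents b/d/g/v/z. No change.
Final form: 'dipkikvis'

dipkikvis


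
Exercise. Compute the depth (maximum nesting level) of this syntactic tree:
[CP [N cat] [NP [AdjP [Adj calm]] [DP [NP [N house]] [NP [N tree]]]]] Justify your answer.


Count bracket nesting levels:
'[' at pos 0: depth = 1
'[' at pos 4: depth = 2
'[' at pos 12: depth = 2
'[' at pos 16: depth = 3
'[' at pos 22: depth = 4
'[' at pos 34: depth = 3
'[' at pos 38: depth = 4
'[' at pos 42: depth = 5
'[' at pos 53: depth = 4
'[' at pos 57: depth = 5
Maximum depth reached: 5

5


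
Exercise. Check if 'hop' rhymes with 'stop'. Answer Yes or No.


Rime (stressed vowel + following sounds) of 'hop': -op = /ɒp/
Rime of 'stop': -op = /ɒp/
/ɒp/ and /ɒp/ are the same ending sound, so the words rhyme.

Yes


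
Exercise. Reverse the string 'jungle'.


Reverse 'jungle' character by character: 'elgnuj'.

elgnuj


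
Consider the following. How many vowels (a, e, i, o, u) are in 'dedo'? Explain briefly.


Vowels in 'dedo': e, o = 2 vowels.

2


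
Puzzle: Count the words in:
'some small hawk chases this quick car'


Split into words: some | small | hawk | chases | this | quick | car = 7 words.

7


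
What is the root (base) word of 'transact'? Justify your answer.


Remove prefix 'trans' from 'transact' to get root 'act'.

act


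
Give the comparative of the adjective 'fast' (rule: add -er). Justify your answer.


Apply comparative formation (add -er): 'fast' -> 'faster'.

faster


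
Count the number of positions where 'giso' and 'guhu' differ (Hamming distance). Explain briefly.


Alignment:
Position 1: 'g' vs 'g' = match
Position 2: 'i' vs 'u' = DIFFER
Position 3: 's' vs 'h' = DIFFER
Position 4: 'o' vs 'u' = DIFFER
Total differences: 3

3


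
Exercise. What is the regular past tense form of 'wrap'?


Apply rule: Double final consonant and add -ed. 'wrap' becomes 'wrapped'.

wrapped


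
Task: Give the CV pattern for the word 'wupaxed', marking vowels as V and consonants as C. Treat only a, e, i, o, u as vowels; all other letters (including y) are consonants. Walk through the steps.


Letter mapping: w = C, u = V, p = C, a = V, x = C, e = V, d = C.

CVCVCVC


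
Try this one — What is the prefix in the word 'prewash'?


The word 'prewash' = 'pre' (prefix) + 'wash' (root). The prefix is 'pre'.

pre


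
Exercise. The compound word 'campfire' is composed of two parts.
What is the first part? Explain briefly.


Split 'campfire' into 'camp' + 'fire'. The first part is 'camp'.

camp


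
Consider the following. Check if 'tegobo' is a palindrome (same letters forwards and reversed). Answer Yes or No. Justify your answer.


Forward: 'tegobo'
Reversed: 'oboget'
They differ.

No


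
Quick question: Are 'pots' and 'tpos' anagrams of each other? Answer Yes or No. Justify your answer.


Sorted letters of 'pots': 'opst'
Sorted letters of 'tpos': 'opst'
They match.

Yes


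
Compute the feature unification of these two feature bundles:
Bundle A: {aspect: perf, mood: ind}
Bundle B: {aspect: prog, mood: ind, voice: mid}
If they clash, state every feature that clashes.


Compare features:
aspect: A=perf vs B=prog -> CLASH
mood: A=ind vs B=ind -> unified: ind
voice: A=_ vs B=mid -> unified: mid
Clash detected on feature 'aspect' (perf vs prog); unification fails.

CLASH on 'aspect' (perf vs prog)


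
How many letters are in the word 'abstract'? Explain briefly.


Spell out 'abstract' and number each letter: a(1), b(2), s(3), t(4), r(5), a(6), c(7), t(8). Total: 8 letters.

8


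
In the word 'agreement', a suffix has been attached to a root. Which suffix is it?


The word 'agreement' = 'agree' (root) + '-ment' (suffix). The suffix is '-ment'.

ment


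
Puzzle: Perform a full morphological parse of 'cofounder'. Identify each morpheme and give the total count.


Step 1: Identify prefix: 'co' (meaning: together)
Step 2: Identify root: 'found'
Step 3: Identify suffix(es): 'er'
Decomposition: co- (prefix: together) + found (root) + -er (suffix: one who)
Total morphemes: 3

3 morphemes (co- (prefix: together) + found (root) + -er (suffix: one who))


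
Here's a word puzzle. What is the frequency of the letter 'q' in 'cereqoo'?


Letter 'q' in 'cereqoo': found at position(s) 5 = 1 occurrence(s).

1


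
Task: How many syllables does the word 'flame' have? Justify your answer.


Break 'flame' into syllables: flame -> flame = 1 syllable

1 syllable


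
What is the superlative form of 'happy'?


Apply superlative formation (consonant + y: change y to i, add -est): 'happy' -> 'happiest'.

happiest


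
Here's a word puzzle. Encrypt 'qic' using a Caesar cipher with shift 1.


Shift each letter by 1: q -> r, i -> j, c -> d. Result: 'rjd'.

rjd


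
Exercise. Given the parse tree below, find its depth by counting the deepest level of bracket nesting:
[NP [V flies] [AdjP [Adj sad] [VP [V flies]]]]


Count bracket nesting levels:
'[' at pos 0: depth = 1
'[' at pos 4: depth = 2
'[' at pos 14: depth = 2
'[' at pos 20: depth = 3
'[' at pos 30: depth = 3
'[' at pos 34: depth = 4
Maximum depth reached: 4

4


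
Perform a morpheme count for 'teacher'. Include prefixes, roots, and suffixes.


Decomposition: teach (root) + -er (suffix) = 2 morpheme(s)

2 morphemes


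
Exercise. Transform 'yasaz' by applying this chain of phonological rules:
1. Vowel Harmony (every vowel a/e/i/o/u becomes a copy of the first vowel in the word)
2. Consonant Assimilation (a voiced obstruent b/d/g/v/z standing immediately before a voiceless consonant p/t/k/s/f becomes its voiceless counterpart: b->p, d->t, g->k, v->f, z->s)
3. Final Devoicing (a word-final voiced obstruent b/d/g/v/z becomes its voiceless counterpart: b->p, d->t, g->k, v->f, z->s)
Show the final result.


Starting form: 'yasaz'
Rule 1: Vowel Harmony: all vowels already match. No change.
Rule 2: Consonant Assimilation: no voiced obstruent (b/d/g/v/z) stands immediately before a voiceless consonant (p/t/k/s/f). No change.
Rule 3: Final Devoicing: word-final voiced obstruent 'z' becomes voiceless 's'. 'yasaz' -> 'yasas'
Final form: 'yasas'

yasas


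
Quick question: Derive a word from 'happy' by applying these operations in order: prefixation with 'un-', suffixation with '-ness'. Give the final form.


Step 1: Add prefix 'un-' to 'happy' = 'unhappy'
Step 2: Add suffix '-ness' to 'unhappy' = 'unhappiness'

unhappiness


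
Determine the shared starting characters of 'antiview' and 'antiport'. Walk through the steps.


Compare from the start: 4 characters match: 'anti'. Mismatch at position 5: 'v' vs 'p'.

anti


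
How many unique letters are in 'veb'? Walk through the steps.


Unique letters in 'veb': {b, e, v} = 3 distinct letters.

3


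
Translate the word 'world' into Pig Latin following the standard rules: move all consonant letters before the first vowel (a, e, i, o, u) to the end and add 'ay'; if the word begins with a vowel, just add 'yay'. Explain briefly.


'world': move consonant cluster 'w' to end and add 'ay': 'orldway'.

orldway


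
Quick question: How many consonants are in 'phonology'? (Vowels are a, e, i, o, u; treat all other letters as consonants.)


Consonants in 'phonology': p, h, n, l, g, y = 6 consonants.

6


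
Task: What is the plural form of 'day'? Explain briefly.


Apply rule: Add -s. 'day' becomes 'days'.

days


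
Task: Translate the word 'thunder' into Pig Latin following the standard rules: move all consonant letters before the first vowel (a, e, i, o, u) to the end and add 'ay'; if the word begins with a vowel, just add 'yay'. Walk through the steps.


'thunder': move consonant cluster 'th' to end and add 'ay': 'underthay'.

underthay


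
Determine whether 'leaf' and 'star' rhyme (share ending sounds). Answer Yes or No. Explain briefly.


Rime (stressed vowel + following sounds) of 'leaf': -eaf = /iːf/
Rime of 'star': -ar = /ɑːr/
/iːf/ and /ɑːr/ are different ending sounds, so the words do not rhyme.

No


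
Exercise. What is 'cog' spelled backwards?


Reverse 'cog' character by character: 'goc'.

goc


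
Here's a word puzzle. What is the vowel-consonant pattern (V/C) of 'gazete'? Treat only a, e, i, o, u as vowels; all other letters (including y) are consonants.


Letter mapping: g = C, a = V, z = C, e = V, t = C, e = V.

CVCVCV


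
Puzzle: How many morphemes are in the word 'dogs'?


Decomposition: dog (root) + -s (plural) = 2 morpheme(s)

2 morphemes


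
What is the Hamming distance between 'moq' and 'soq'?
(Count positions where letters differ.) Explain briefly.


Alignment:
Position 1: 'm' vs 's' = DIFFER
Position 2: 'o' vs 'o' = match
Position 3: 'q' vs 'q' = match
Total differences: 1

1


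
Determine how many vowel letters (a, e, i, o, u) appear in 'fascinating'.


Vowels in 'fascinating': a, i, a, i = 4 vowels.

4


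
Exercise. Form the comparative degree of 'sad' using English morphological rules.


Apply comparative formation (double final consonant, add -er): 'sad' -> 'sadder'.

sadder


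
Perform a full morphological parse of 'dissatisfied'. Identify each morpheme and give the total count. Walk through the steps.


Step 1: Identify prefix: 'dis' (meaning: not/apart)
Step 2: Identify root: 'satisfy'
Step 3: Identify suffix(es): 'ed'
Decomposition: dis- (prefix: not/apart) + satisfy (root) + -ed (suffix: past)
Total morphemes: 3

3 morphemes (dis- (prefix: not/apart) + satisfy (root) + -ed (suffix: past))


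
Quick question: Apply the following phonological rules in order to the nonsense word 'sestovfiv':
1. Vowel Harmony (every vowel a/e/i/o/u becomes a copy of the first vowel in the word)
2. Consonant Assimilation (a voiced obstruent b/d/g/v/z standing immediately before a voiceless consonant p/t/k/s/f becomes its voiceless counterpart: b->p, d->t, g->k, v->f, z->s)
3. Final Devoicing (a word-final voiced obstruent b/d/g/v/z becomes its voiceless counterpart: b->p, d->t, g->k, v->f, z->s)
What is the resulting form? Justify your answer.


Starting form: 'sestovfiv'
Rule 1: Vowel Harmony: all vowels become 'e' (matching first vowel). 'sestovfiv' -> 'sestevfev'
Rule 2: Consonant Assimilation: voiced obstruent before voiceless consonant becomes voiceless ('vf' -> 'ff'). 'sestevfev' -> 'sesteffev'
Rule 3: Final Devoicing: word-final voiced obstruent 'v' becomes voiceless 'f'. 'sesteffev' -> 'sesteffef'
Final form: 'sesteffef'

sesteffef


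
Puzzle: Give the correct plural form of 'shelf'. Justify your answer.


Apply rule: Change -f to -ves. 'shelf' becomes 'shelves'.

shelves


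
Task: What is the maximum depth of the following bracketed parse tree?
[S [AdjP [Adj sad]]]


Count bracket nesting levels:
'[' at pos 0: depth = 1
'[' at pos 3: depth = 2
'[' at pos 9: depth = 3
Maximum depth reached: 3

3


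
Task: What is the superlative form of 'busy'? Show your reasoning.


Apply superlative formation (consonant + y: change y to i, add -est): 'busy' -> 'busiest'.

busiest


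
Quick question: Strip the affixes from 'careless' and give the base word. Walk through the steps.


Remove suffix '-less' from 'careless' to get root 'care'.

care


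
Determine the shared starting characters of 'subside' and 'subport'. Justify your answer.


Compare from the start: 3 characters match: 'sub'. Mismatch at position 4: 's' vs 'p'.

sub


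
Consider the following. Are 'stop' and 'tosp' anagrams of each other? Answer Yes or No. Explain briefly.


Sorted letters of 'stop': 'opst'
Sorted letters of 'tosp': 'opst'
They match.

Yes


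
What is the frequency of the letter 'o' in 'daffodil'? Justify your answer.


Letter 'o' in 'daffodil': found at position(s) 5 = 1 occurrence(s).

1


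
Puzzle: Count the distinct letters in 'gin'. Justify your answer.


Unique letters in 'gin': {g, i, n} = 3 distinct letters.

3


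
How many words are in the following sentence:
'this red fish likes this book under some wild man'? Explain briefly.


Split into words: this | red | fish | likes | this | book | under | some | wild | man = 10 words.

10


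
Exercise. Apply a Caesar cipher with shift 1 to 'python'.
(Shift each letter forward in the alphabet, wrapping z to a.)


Shift each letter by 1: p -> q, y -> z, t -> u, h -> i, o -> p, n -> o. Result: 'qzuipo'.

qzuipo


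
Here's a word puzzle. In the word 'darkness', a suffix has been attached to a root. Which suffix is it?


The word 'darkness' = 'dark' (root) + '-ness' (suffix). The suffix is '-ness'.

ness


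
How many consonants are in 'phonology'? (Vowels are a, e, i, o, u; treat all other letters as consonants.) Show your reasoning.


Consonants in 'phonology': p, h, n, l, g, y = 6 consonants.

6


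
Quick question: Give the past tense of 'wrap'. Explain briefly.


Apply rule: Double final consonant and add -ed. 'wrap' becomes 'wrapped'.

wrapped


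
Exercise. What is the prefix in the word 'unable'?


The word 'unable' = 'un' (prefix) + 'able' (root). The prefix is 'un'.

un


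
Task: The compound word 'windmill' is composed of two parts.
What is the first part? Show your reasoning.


Split 'windmill' into 'wind' + 'mill'. The first part is 'wind'.

wind


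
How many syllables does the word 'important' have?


Break 'important' into syllables: im-por-tant -> im | por | tant = 3 syllables

3 syllables


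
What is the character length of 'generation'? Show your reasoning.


Spell out 'generation' and number each letter: g(1), e(2), n(3), e(4), r(5), a(6), t(7), i(8), o(9), n(10). Total: 10 letters.

10


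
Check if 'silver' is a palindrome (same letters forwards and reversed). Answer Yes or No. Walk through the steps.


Forward: 'silver'
Reversed: 'revlis'
They differ.

No


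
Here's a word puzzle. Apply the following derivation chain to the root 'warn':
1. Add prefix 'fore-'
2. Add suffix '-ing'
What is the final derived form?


Step 1: Add prefix 'fore-' to 'warn' = 'forewarn'
Step 2: Add suffix '-ing' to 'forewarn' = 'forewarning'

forewarning


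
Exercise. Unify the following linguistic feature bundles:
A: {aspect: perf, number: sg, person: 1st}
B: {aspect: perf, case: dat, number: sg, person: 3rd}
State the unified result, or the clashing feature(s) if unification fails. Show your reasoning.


Compare features:
aspect: A=perf vs B=perf -> unified: perf
case: A=_ vs B=dat -> unified: dat
number: A=sg vs B=sg -> unified: sg
person: A=1st vs B=3rd -> CLASH
Clash detected on feature 'person' (1st vs 3rd); unification fails.

CLASH on 'person' (1st vs 3rd)


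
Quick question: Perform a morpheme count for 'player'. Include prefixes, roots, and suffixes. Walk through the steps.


Decomposition: play (root) + -er (suffix) = 2 morpheme(s)

2 morphemes


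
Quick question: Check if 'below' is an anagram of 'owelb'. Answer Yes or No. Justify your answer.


Sorted letters of 'below': 'below'
Sorted letters of 'owelb': 'below'
They match.

Yes


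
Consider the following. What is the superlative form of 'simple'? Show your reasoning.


Apply superlative formation (ends in e: add -st): 'simple' -> 'simplest'.

simplest


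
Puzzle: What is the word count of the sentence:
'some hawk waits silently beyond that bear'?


Split into words: some | hawk | waits | silently | beyond | that | bear = 7 words.

7


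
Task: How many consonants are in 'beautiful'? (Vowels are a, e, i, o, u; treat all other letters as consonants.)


Consonants in 'beautiful': b, t, f, l = 4 consonants.

4


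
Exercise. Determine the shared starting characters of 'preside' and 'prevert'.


Compare from the start: 3 characters match: 'pre'. Mismatch at position 4: 's' vs 'v'.

pre


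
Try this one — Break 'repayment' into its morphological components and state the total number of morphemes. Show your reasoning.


Step 1: Identify prefix: 're' (meaning: again)
Step 2: Identify root: 'pay'
Step 3: Identify suffix(es): 'ment'
Decomposition: re- (prefix: again) + pay (root) + -ment (suffix: action/result)
Total morphemes: 3

3 morphemes (re- (prefix: again) + pay (root) + -ment (suffix: action/result))


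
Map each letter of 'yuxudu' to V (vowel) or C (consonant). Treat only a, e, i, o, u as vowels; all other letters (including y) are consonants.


Letter mapping: y = C, u = V, x = C, u = V, d = C, u = V.

CVCVCV


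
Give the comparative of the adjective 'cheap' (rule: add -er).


Apply comparative formation (add -er): 'cheap' -> 'cheaper'.

cheaper


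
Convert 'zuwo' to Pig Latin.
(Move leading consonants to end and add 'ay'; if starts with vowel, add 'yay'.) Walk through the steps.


'zuwo': move consonant cluster 'z' to end and add 'ay': 'uwozay'.

uwozay


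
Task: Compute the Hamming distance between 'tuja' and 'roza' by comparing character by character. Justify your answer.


Alignment:
Position 1: 't' vs 'r' = DIFFER
Position 2: 'u' vs 'o' = DIFFER
Position 3: 'j' vs 'z' = DIFFER
Position 4: 'a' vs 'a' = match
Total differences: 3

3


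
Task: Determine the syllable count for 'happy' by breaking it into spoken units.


Break 'happy' into syllables: hap-py -> hap | py = 2 syllables

2 syllables


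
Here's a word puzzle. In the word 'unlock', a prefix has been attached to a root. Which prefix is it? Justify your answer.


The word 'unlock' = 'un' (prefix) + 'lock' (root). The prefix is 'un'.

un


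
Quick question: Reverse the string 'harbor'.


Reverse 'harbor' character by character: 'robrah'.

robrah


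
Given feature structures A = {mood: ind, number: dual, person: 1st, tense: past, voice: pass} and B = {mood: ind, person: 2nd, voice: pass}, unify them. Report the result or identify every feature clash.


Compare features:
mood: A=ind vs B=ind -> unified: ind
number: A=dual vs B=_ -> unified: dual
person: A=1st vs B=2nd -> CLASH
tense: A=past vs B=_ -> unified: past
voice: A=pass vs B=pass -> unified: pass
Clash detected on feature 'person' (1st vs 2nd); unification fails.

CLASH on 'person' (1st vs 2nd)


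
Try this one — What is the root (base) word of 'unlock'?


Remove prefix 'un' from 'unlock' to get root 'lock'.

lock


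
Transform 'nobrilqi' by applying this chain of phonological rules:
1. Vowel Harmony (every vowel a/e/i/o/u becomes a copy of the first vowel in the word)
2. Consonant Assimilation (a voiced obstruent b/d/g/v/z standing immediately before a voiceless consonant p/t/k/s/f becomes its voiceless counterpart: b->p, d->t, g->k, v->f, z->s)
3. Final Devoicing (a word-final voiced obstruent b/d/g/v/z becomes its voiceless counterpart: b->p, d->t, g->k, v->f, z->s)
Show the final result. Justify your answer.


Starting form: 'nobrilqi'
Rule 1: Vowel Harmony: all vowels become 'o' (matching first vowel). 'nobrilqi' -> 'nobrolqo'
Rule 2: Consonant Assimilation: no voiced obstruent (b/d/g/v/z) stands immediately before a voiceless consonant (p/t/k/s/f). No change.
Rule 3: Final Devoicing: the word ends in the vowel 'o', not a consonant. No change.
Final form: 'nobrolqo'

nobrolqo


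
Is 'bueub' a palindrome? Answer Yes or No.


Forward: 'bueub'
Reversed: 'bueub'
They are identical.

Yes


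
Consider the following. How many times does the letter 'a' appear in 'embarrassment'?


Letter 'a' in 'embarrassment': found at position(s) 4, 7 = 2 occurrence(s).

2


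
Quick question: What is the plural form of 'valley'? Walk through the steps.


Apply rule: Add -s. 'valley' becomes 'valleys'.

valleys


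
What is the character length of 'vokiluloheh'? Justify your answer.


Spell out 'vokiluloheh' and number each letter: v(1), o(2), k(3), i(4), l(5), u(6), l(7), o(8), h(9), e(10), h(11). Total: 11 letters.

11


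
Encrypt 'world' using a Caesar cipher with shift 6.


Shift each letter by 6: w -> c, o -> u, r -> x, l -> r, d -> j. Result: 'cuxrj'.

cuxrj


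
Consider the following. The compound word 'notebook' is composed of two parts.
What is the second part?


Split 'notebook' into 'note' + 'book'. The second part is 'book'.

book


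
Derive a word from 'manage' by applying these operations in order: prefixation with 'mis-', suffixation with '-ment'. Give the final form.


Step 1: Add prefix 'mis-' to 'manage' = 'mismanage'
Step 2: Add suffix '-ment' to 'mismanage' = 'mismanagement'

mismanagement


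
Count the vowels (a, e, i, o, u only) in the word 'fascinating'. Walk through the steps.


Vowels in 'fascinating': a, i, a, i = 4 vowels.

4


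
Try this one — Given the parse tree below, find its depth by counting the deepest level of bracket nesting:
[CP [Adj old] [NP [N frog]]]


Count bracket nesting levels:
'[' at pos 0: depth = 1
'[' at pos 4: depth = 2
'[' at pos 14: depth = 2
'[' at pos 18: depth = 3
Maximum depth reached: 3

3
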